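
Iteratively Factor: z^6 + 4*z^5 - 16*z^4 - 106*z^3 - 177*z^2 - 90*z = (z + 2)*(z^5 + 2*z^4 - 20*z^3 - 66*z^2 - 45*z) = (z + 2)*(z + 3)*(z^4 - z^3 - 17*z^2 - 15*z) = (z + 1)*(z + 2)*(z + 3)*(z^3 - 2*z^2 - 15*z) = z*(z + 1)*(z + 2)*(z + 3)*(z^2 - 2*z - 15) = z*(z + 1)*(z + 2)*(z + 3)^2*(z - 5)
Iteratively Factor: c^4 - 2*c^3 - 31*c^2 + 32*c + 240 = (c - 4)*(c^3 + 2*c^2 - 23*c - 60) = (c - 4)*(c + 4)*(c^2 - 2*c - 15) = (c - 4)*(c + 3)*(c + 4)*(c - 5)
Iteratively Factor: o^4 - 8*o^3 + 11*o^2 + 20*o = (o + 1)*(o^3 - 9*o^2 + 20*o) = o*(o + 1)*(o^2 - 9*o + 20) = o*(o - 5)*(o + 1)*(o - 4)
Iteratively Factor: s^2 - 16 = (s + 4)*(s - 4)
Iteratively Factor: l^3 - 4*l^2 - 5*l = (l + 1)*(l^2 - 5*l) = (l - 5)*(l + 1)*(l)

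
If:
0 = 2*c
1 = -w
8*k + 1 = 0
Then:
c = 0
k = -1/8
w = -1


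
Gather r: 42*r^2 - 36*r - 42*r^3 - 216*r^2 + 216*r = -42*r^3 - 174*r^2 + 180*r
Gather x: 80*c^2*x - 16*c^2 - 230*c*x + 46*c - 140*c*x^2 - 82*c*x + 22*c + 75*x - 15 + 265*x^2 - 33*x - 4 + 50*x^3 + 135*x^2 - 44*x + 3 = -16*c^2 + 68*c + 50*x^3 + x^2*(400 - 140*c) + x*(80*c^2 - 312*c - 2) - 16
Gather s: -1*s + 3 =3 - s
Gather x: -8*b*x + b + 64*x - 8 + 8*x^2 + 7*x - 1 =b + 8*x^2 + x*(71 - 8*b) - 9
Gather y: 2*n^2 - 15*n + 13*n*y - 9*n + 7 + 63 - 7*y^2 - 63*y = 2*n^2 - 24*n - 7*y^2 + y*(13*n - 63) + 70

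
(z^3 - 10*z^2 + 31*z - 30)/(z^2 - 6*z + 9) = (z^2 - 7*z + 10)/(z - 3)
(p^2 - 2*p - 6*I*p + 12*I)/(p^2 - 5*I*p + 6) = (p - 2)/(p + I)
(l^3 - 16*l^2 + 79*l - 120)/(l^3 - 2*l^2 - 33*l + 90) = (l - 8)/(l + 6)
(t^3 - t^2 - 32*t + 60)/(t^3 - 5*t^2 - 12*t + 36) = (t^2 + t - 30)/(t^2 - 3*t - 18)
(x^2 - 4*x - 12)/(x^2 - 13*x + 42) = (x + 2)/(x - 7)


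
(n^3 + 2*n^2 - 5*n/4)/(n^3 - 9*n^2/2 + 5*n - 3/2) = n*(2*n + 5)/(2*(n^2 - 4*n + 3))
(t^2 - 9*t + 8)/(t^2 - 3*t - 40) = (t - 1)/(t + 5)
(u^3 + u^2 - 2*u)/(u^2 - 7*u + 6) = u*(u + 2)/(u - 6)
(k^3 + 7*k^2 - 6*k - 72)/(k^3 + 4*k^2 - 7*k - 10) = (k^3 + 7*k^2 - 6*k - 72)/(k^3 + 4*k^2 - 7*k - 10)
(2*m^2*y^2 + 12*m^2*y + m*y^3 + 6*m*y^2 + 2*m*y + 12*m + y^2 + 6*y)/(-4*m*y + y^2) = (2*m^2*y^2 + 12*m^2*y + m*y^3 + 6*m*y^2 + 2*m*y + 12*m + y^2 + 6*y)/(y*(-4*m + y))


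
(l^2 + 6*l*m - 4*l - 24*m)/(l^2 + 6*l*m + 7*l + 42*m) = (l - 4)/(l + 7)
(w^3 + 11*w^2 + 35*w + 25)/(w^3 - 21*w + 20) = (w^2 + 6*w + 5)/(w^2 - 5*w + 4)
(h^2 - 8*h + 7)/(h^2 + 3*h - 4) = (h - 7)/(h + 4)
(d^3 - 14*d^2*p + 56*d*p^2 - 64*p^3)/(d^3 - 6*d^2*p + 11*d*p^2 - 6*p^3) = (d^2 - 12*d*p + 32*p^2)/(d^2 - 4*d*p + 3*p^2)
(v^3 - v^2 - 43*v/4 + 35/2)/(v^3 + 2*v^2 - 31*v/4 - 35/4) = (v - 2)/(v + 1)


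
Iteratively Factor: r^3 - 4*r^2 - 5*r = (r + 1)*(r^2 - 5*r) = (r - 5)*(r + 1)*(r)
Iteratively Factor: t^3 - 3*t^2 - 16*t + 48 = (t - 3)*(t^2 - 16) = (t - 4)*(t - 3)*(t + 4)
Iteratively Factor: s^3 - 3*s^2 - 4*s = (s + 1)*(s^2 - 4*s) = s*(s + 1)*(s - 4)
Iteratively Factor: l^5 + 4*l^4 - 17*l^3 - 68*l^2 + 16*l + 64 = (l - 4)*(l^4 + 8*l^3 + 15*l^2 - 8*l - 16) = (l - 4)*(l + 1)*(l^3 + 7*l^2 + 8*l - 16) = (l - 4)*(l + 1)*(l + 4)*(l^2 + 3*l - 4) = (l - 4)*(l - 1)*(l + 1)*(l + 4)*(l + 4)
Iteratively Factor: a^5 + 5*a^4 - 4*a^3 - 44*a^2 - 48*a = (a - 3)*(a^4 + 8*a^3 + 20*a^2 + 16*a) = (a - 3)*(a + 4)*(a^3 + 4*a^2 + 4*a) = a*(a - 3)*(a + 4)*(a^2 + 4*a + 4) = a*(a - 3)*(a + 2)*(a + 4)*(a + 2)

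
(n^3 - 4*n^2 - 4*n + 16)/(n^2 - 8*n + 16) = (n^2 - 4)/(n - 4)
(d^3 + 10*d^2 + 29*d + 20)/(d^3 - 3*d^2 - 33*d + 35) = (d^2 + 5*d + 4)/(d^2 - 8*d + 7)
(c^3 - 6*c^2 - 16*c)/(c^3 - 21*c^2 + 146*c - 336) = c*(c + 2)/(c^2 - 13*c + 42)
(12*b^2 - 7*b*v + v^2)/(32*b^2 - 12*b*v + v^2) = (-3*b + v)/(-8*b + v)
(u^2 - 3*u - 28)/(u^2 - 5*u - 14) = (u + 4)/(u + 2)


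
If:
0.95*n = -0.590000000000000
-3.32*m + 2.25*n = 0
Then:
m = -0.42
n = -0.62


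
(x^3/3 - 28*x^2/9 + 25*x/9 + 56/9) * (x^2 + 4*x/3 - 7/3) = x^5/3 - 8*x^4/3 - 58*x^3/27 + 464*x^2/27 + 49*x/27 - 392/27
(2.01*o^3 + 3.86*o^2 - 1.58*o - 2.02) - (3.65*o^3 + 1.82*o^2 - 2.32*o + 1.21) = -1.64*o^3 + 2.04*o^2 + 0.74*o - 3.23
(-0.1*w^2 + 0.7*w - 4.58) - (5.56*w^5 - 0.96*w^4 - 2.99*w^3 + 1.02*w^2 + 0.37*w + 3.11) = -5.56*w^5 + 0.96*w^4 + 2.99*w^3 - 1.12*w^2 + 0.33*w - 7.69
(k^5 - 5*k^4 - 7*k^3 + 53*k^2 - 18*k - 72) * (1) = k^5 - 5*k^4 - 7*k^3 + 53*k^2 - 18*k - 72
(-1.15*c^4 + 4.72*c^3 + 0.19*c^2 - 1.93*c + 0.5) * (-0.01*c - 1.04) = 0.0115*c^5 + 1.1488*c^4 - 4.9107*c^3 - 0.1783*c^2 + 2.0022*c - 0.52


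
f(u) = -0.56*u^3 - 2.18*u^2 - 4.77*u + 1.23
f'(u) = -1.68*u^2 - 4.36*u - 4.77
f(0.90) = -5.24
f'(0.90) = -10.05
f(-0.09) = 1.64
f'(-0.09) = -4.39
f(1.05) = -6.83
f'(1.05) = -11.20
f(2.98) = -47.16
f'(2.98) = -32.68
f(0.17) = 0.35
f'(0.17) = -5.56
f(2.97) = -46.84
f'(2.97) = -32.54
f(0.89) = -5.14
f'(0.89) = -9.98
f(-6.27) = 83.47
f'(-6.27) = -43.48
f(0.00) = 1.23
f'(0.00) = -4.77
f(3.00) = -47.82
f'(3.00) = -32.97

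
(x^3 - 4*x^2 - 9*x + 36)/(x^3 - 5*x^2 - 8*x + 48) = (x - 3)/(x - 4)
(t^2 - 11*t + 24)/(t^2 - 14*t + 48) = (t - 3)/(t - 6)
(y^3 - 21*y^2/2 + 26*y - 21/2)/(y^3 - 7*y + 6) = (2*y^3 - 21*y^2 + 52*y - 21)/(2*(y^3 - 7*y + 6))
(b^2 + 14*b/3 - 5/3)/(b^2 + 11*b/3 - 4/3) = (b + 5)/(b + 4)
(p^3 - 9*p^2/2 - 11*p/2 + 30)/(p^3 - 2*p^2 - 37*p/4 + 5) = 2*(p - 3)/(2*p - 1)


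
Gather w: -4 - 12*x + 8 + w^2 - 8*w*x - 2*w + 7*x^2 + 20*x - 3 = w^2 + w*(-8*x - 2) + 7*x^2 + 8*x + 1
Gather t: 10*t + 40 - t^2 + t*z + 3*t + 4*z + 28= -t^2 + t*(z + 13) + 4*z + 68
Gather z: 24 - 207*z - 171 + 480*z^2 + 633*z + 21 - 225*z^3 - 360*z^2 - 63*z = -225*z^3 + 120*z^2 + 363*z - 126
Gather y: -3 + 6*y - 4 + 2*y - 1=8*y - 8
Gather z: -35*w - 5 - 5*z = -35*w - 5*z - 5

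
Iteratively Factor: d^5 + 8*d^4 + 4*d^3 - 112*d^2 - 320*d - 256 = (d + 2)*(d^4 + 6*d^3 - 8*d^2 - 96*d - 128) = (d + 2)*(d + 4)*(d^3 + 2*d^2 - 16*d - 32) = (d - 4)*(d + 2)*(d + 4)*(d^2 + 6*d + 8) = (d - 4)*(d + 2)^2*(d + 4)*(d + 4)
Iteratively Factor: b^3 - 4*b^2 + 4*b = (b)*(b^2 - 4*b + 4) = b*(b - 2)*(b - 2)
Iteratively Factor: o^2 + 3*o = (o)*(o + 3)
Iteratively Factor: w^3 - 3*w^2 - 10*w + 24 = (w - 4)*(w^2 + w - 6) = (w - 4)*(w + 3)*(w - 2)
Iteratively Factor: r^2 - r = (r - 1)*(r)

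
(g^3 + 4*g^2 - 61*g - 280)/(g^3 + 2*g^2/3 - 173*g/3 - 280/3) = 3*(g + 5)/(3*g + 5)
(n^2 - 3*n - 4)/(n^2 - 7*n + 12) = (n + 1)/(n - 3)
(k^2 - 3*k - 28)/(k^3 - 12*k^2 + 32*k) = (k^2 - 3*k - 28)/(k*(k^2 - 12*k + 32))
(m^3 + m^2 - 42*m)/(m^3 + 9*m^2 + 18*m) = (m^2 + m - 42)/(m^2 + 9*m + 18)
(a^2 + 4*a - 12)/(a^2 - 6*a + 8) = (a + 6)/(a - 4)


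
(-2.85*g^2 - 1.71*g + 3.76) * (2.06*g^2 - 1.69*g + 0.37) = -5.871*g^4 + 1.2939*g^3 + 9.581*g^2 - 6.9871*g + 1.3912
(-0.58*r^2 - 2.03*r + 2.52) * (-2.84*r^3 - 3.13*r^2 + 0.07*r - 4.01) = 1.6472*r^5 + 7.5806*r^4 - 0.8435*r^3 - 5.7039*r^2 + 8.3167*r - 10.1052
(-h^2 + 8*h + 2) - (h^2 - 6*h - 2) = -2*h^2 + 14*h + 4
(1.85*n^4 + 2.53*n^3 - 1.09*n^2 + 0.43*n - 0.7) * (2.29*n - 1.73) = 4.2365*n^5 + 2.5932*n^4 - 6.873*n^3 + 2.8704*n^2 - 2.3469*n + 1.211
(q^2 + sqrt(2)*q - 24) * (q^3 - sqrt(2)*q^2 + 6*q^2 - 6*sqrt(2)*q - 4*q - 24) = q^5 + 6*q^4 - 30*q^3 - 180*q^2 + 20*sqrt(2)*q^2 + 96*q + 120*sqrt(2)*q + 576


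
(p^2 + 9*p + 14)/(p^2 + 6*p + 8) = (p + 7)/(p + 4)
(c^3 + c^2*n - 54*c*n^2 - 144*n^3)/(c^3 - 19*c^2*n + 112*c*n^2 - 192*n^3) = (c^2 + 9*c*n + 18*n^2)/(c^2 - 11*c*n + 24*n^2)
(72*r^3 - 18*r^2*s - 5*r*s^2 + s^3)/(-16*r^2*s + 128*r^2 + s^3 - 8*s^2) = (-18*r^2 + 9*r*s - s^2)/(4*r*s - 32*r - s^2 + 8*s)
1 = 1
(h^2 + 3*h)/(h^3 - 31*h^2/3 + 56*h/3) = 3*(h + 3)/(3*h^2 - 31*h + 56)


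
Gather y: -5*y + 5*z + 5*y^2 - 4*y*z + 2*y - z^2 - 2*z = 5*y^2 + y*(-4*z - 3) - z^2 + 3*z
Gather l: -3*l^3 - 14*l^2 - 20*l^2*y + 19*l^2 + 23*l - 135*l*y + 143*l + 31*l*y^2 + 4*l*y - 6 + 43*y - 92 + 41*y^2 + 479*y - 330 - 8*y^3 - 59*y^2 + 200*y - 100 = -3*l^3 + l^2*(5 - 20*y) + l*(31*y^2 - 131*y + 166) - 8*y^3 - 18*y^2 + 722*y - 528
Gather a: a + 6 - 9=a - 3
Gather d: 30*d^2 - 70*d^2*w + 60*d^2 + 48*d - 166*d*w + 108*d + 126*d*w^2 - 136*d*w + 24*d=d^2*(90 - 70*w) + d*(126*w^2 - 302*w + 180)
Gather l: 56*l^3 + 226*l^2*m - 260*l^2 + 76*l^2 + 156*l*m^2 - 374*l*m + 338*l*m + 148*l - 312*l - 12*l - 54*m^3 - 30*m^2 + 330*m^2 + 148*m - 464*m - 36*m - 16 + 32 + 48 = 56*l^3 + l^2*(226*m - 184) + l*(156*m^2 - 36*m - 176) - 54*m^3 + 300*m^2 - 352*m + 64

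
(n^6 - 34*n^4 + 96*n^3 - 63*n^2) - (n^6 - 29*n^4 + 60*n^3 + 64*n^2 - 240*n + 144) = -5*n^4 + 36*n^3 - 127*n^2 + 240*n - 144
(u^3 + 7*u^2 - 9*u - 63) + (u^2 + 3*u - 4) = u^3 + 8*u^2 - 6*u - 67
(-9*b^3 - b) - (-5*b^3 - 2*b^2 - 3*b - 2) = -4*b^3 + 2*b^2 + 2*b + 2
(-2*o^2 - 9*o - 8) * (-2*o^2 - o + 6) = 4*o^4 + 20*o^3 + 13*o^2 - 46*o - 48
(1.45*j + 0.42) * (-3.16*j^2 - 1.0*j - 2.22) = -4.582*j^3 - 2.7772*j^2 - 3.639*j - 0.9324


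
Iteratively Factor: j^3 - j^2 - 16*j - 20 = (j + 2)*(j^2 - 3*j - 10) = (j + 2)^2*(j - 5)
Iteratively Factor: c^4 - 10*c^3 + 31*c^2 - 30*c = (c)*(c^3 - 10*c^2 + 31*c - 30) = c*(c - 5)*(c^2 - 5*c + 6) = c*(c - 5)*(c - 3)*(c - 2)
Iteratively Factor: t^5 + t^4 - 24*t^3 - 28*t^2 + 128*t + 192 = (t + 2)*(t^4 - t^3 - 22*t^2 + 16*t + 96) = (t + 2)^2*(t^3 - 3*t^2 - 16*t + 48) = (t - 4)*(t + 2)^2*(t^2 + t - 12) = (t - 4)*(t + 2)^2*(t + 4)*(t - 3)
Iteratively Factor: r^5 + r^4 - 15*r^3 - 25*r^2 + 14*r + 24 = (r + 3)*(r^4 - 2*r^3 - 9*r^2 + 2*r + 8) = (r + 1)*(r + 3)*(r^3 - 3*r^2 - 6*r + 8) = (r + 1)*(r + 2)*(r + 3)*(r^2 - 5*r + 4) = (r - 4)*(r + 1)*(r + 2)*(r + 3)*(r - 1)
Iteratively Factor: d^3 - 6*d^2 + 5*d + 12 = (d - 4)*(d^2 - 2*d - 3) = (d - 4)*(d + 1)*(d - 3)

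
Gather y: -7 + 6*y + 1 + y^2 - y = y^2 + 5*y - 6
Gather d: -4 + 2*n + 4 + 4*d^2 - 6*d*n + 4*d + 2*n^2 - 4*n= 4*d^2 + d*(4 - 6*n) + 2*n^2 - 2*n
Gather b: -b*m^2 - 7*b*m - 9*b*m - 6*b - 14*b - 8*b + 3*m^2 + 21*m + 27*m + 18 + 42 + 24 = b*(-m^2 - 16*m - 28) + 3*m^2 + 48*m + 84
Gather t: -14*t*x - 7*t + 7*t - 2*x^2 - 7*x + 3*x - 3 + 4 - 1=-14*t*x - 2*x^2 - 4*x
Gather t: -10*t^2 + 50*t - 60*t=-10*t^2 - 10*t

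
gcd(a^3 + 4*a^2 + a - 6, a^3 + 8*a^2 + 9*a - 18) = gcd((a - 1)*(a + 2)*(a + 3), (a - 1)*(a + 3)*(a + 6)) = a^2 + 2*a - 3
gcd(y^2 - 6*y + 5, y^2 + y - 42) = 1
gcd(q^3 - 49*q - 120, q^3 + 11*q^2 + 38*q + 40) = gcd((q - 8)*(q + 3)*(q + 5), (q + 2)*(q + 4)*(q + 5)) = q + 5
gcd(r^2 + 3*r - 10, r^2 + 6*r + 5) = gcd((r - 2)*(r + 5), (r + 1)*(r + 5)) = r + 5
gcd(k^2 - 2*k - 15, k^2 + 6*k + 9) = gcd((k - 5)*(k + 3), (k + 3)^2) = k + 3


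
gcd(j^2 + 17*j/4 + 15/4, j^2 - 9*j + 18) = 1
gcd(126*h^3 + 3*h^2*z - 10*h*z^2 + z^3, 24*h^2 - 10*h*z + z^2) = -6*h + z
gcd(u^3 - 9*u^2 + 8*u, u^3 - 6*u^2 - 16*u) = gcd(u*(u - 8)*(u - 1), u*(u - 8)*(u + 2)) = u^2 - 8*u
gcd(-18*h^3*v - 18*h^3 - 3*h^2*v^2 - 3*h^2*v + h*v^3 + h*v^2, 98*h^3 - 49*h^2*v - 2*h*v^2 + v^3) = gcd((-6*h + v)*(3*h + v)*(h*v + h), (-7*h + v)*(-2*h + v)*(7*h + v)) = 1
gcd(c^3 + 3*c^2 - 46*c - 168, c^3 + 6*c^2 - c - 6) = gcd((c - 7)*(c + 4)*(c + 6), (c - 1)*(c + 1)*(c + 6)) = c + 6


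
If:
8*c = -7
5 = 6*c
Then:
No Solution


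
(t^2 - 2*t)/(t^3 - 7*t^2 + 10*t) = 1/(t - 5)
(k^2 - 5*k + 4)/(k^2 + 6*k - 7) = (k - 4)/(k + 7)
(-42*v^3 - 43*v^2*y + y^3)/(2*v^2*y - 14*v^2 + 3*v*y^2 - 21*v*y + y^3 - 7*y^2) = (-42*v^2 - v*y + y^2)/(2*v*y - 14*v + y^2 - 7*y)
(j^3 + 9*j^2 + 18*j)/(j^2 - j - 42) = j*(j + 3)/(j - 7)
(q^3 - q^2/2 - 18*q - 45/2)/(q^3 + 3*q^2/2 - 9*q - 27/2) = (q - 5)/(q - 3)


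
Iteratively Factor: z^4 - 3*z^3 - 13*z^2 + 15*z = (z + 3)*(z^3 - 6*z^2 + 5*z) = z*(z + 3)*(z^2 - 6*z + 5) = z*(z - 1)*(z + 3)*(z - 5)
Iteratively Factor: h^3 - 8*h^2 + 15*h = (h - 5)*(h^2 - 3*h) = (h - 5)*(h - 3)*(h)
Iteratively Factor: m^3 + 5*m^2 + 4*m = (m)*(m^2 + 5*m + 4) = m*(m + 1)*(m + 4)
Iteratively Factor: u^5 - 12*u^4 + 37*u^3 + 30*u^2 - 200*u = (u + 2)*(u^4 - 14*u^3 + 65*u^2 - 100*u) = (u - 5)*(u + 2)*(u^3 - 9*u^2 + 20*u) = (u - 5)*(u - 4)*(u + 2)*(u^2 - 5*u) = (u - 5)^2*(u - 4)*(u + 2)*(u)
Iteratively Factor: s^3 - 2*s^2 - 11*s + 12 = (s + 3)*(s^2 - 5*s + 4) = (s - 4)*(s + 3)*(s - 1)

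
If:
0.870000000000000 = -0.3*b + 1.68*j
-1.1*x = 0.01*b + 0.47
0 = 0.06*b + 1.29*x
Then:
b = 11.42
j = 2.56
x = -0.53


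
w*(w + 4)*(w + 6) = w^3 + 10*w^2 + 24*w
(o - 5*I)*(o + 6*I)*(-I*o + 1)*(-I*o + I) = -o^4 + o^3 - 2*I*o^3 - 29*o^2 + 2*I*o^2 + 29*o - 30*I*o + 30*I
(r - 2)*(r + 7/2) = r^2 + 3*r/2 - 7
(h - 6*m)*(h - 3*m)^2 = h^3 - 12*h^2*m + 45*h*m^2 - 54*m^3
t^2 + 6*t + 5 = (t + 1)*(t + 5)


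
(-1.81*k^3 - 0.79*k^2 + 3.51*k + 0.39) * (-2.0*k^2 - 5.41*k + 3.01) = 3.62*k^5 + 11.3721*k^4 - 8.1942*k^3 - 22.147*k^2 + 8.4552*k + 1.1739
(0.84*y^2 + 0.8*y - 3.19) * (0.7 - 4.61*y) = -3.8724*y^3 - 3.1*y^2 + 15.2659*y - 2.233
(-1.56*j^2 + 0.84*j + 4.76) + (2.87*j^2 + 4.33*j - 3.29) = 1.31*j^2 + 5.17*j + 1.47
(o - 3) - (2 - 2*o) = 3*o - 5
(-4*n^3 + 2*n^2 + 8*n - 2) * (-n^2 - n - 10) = 4*n^5 + 2*n^4 + 30*n^3 - 26*n^2 - 78*n + 20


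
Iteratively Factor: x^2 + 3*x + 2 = (x + 1)*(x + 2)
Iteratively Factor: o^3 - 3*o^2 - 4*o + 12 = (o - 2)*(o^2 - o - 6) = (o - 2)*(o + 2)*(o - 3)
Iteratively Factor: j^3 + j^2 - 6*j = (j)*(j^2 + j - 6) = j*(j - 2)*(j + 3)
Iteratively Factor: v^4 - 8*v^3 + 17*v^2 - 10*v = (v - 2)*(v^3 - 6*v^2 + 5*v) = (v - 2)*(v - 1)*(v^2 - 5*v) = (v - 5)*(v - 2)*(v - 1)*(v)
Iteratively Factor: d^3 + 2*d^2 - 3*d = (d - 1)*(d^2 + 3*d) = d*(d - 1)*(d + 3)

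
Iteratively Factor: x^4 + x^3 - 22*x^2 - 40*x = (x - 5)*(x^3 + 6*x^2 + 8*x) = (x - 5)*(x + 4)*(x^2 + 2*x) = x*(x - 5)*(x + 4)*(x + 2)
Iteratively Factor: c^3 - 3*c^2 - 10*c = (c)*(c^2 - 3*c - 10) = c*(c + 2)*(c - 5)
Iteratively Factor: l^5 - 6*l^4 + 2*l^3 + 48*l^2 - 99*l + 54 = (l + 3)*(l^4 - 9*l^3 + 29*l^2 - 39*l + 18) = (l - 1)*(l + 3)*(l^3 - 8*l^2 + 21*l - 18) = (l - 2)*(l - 1)*(l + 3)*(l^2 - 6*l + 9) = (l - 3)*(l - 2)*(l - 1)*(l + 3)*(l - 3)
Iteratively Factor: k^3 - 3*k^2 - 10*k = (k + 2)*(k^2 - 5*k) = (k - 5)*(k + 2)*(k)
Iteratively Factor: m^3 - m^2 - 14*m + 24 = (m + 4)*(m^2 - 5*m + 6) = (m - 2)*(m + 4)*(m - 3)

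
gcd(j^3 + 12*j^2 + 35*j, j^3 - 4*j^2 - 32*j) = j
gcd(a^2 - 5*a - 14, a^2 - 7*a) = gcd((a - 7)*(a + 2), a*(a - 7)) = a - 7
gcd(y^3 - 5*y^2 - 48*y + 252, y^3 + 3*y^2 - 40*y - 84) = y^2 + y - 42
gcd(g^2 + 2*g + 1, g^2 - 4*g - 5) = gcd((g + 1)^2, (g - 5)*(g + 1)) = g + 1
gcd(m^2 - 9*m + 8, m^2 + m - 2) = m - 1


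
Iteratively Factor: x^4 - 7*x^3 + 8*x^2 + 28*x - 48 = (x - 4)*(x^3 - 3*x^2 - 4*x + 12) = (x - 4)*(x + 2)*(x^2 - 5*x + 6) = (x - 4)*(x - 3)*(x + 2)*(x - 2)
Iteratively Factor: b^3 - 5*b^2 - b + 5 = (b - 5)*(b^2 - 1) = (b - 5)*(b - 1)*(b + 1)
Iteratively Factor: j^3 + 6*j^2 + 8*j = (j + 2)*(j^2 + 4*j) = j*(j + 2)*(j + 4)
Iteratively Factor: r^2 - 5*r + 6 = (r - 3)*(r - 2)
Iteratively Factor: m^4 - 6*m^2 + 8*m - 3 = (m - 1)*(m^3 + m^2 - 5*m + 3) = (m - 1)*(m + 3)*(m^2 - 2*m + 1) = (m - 1)^2*(m + 3)*(m - 1)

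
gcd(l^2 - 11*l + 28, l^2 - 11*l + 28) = l^2 - 11*l + 28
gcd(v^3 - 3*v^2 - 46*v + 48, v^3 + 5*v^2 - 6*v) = v^2 + 5*v - 6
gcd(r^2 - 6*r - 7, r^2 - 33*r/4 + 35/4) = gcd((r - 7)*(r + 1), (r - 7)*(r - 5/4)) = r - 7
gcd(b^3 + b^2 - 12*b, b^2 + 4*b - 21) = b - 3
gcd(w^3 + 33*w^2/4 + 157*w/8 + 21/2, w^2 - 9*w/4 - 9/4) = w + 3/4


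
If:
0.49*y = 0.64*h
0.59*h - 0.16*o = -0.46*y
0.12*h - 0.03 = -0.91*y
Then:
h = 0.02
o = 0.17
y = 0.03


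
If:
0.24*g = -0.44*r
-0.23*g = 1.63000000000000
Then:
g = -7.09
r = 3.87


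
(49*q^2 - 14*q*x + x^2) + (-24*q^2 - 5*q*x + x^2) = 25*q^2 - 19*q*x + 2*x^2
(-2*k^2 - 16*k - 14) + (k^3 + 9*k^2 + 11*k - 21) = k^3 + 7*k^2 - 5*k - 35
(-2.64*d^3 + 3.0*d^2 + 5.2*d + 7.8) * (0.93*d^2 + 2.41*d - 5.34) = -2.4552*d^5 - 3.5724*d^4 + 26.1636*d^3 + 3.766*d^2 - 8.97*d - 41.652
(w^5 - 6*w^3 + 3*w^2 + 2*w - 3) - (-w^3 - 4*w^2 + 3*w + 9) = w^5 - 5*w^3 + 7*w^2 - w - 12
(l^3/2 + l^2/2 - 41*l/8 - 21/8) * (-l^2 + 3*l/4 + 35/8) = -l^5/2 - l^4/8 + 123*l^3/16 + 31*l^2/32 - 1561*l/64 - 735/64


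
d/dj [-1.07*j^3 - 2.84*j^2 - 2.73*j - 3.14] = -3.21*j^2 - 5.68*j - 2.73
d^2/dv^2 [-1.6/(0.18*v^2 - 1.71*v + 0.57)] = (0.10368*v^2 - 0.98496*v - 1.6*(0.36*v - 1.71)*(0.72*v - 3.42) + 0.32832)/(0.18*v^2 - 1.71*v + 0.57)^3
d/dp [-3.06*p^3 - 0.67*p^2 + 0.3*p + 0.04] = -9.18*p^2 - 1.34*p + 0.3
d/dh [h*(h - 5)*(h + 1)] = 3*h^2 - 8*h - 5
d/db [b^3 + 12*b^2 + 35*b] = 3*b^2 + 24*b + 35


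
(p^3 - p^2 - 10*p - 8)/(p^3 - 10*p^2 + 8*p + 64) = (p + 1)/(p - 8)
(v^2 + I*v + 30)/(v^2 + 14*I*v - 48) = (v - 5*I)/(v + 8*I)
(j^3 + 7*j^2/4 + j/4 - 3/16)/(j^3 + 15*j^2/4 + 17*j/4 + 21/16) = (4*j - 1)/(4*j + 7)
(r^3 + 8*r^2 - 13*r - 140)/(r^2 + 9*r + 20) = (r^2 + 3*r - 28)/(r + 4)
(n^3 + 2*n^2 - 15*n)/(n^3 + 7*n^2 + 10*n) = (n - 3)/(n + 2)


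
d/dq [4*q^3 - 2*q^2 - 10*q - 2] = 12*q^2 - 4*q - 10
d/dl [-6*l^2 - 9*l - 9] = -12*l - 9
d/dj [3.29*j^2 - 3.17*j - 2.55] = 6.58*j - 3.17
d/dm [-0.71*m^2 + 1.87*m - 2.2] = 1.87 - 1.42*m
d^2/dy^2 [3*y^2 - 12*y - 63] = 6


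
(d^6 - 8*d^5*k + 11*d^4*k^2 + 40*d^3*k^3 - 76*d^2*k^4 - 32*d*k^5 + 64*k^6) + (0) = d^6 - 8*d^5*k + 11*d^4*k^2 + 40*d^3*k^3 - 76*d^2*k^4 - 32*d*k^5 + 64*k^6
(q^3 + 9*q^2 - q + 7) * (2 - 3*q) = -3*q^4 - 25*q^3 + 21*q^2 - 23*q + 14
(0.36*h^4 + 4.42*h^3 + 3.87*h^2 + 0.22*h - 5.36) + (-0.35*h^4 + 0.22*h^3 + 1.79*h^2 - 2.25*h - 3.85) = 0.01*h^4 + 4.64*h^3 + 5.66*h^2 - 2.03*h - 9.21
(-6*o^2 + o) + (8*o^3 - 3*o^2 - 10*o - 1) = 8*o^3 - 9*o^2 - 9*o - 1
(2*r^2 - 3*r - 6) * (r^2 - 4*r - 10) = 2*r^4 - 11*r^3 - 14*r^2 + 54*r + 60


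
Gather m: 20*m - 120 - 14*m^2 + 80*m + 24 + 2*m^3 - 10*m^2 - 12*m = 2*m^3 - 24*m^2 + 88*m - 96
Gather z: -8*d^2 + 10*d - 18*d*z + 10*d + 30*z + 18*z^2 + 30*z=-8*d^2 + 20*d + 18*z^2 + z*(60 - 18*d)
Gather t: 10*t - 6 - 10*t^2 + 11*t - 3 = -10*t^2 + 21*t - 9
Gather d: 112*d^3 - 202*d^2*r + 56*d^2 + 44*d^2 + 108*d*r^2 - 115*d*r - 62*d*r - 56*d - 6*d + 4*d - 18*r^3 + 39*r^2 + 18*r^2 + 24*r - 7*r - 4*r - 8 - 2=112*d^3 + d^2*(100 - 202*r) + d*(108*r^2 - 177*r - 58) - 18*r^3 + 57*r^2 + 13*r - 10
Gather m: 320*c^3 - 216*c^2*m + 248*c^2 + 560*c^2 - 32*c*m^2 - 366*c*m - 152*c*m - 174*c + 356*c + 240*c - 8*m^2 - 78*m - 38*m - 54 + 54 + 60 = 320*c^3 + 808*c^2 + 422*c + m^2*(-32*c - 8) + m*(-216*c^2 - 518*c - 116) + 60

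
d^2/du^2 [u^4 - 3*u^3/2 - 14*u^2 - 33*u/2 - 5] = 12*u^2 - 9*u - 28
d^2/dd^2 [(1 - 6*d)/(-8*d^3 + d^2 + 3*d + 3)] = 2*(-(6*d - 1)*(-24*d^2 + 2*d + 3)^2 + (-144*d^2 + 12*d - (6*d - 1)*(24*d - 1) + 18)*(-8*d^3 + d^2 + 3*d + 3))/(-8*d^3 + d^2 + 3*d + 3)^3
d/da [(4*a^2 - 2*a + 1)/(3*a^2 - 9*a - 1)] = (-30*a^2 - 14*a + 11)/(9*a^4 - 54*a^3 + 75*a^2 + 18*a + 1)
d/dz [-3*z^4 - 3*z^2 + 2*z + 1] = -12*z^3 - 6*z + 2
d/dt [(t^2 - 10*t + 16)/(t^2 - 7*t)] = (3*t^2 - 32*t + 112)/(t^2*(t^2 - 14*t + 49))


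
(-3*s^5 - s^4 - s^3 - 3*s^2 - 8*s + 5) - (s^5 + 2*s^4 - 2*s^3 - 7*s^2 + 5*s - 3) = -4*s^5 - 3*s^4 + s^3 + 4*s^2 - 13*s + 8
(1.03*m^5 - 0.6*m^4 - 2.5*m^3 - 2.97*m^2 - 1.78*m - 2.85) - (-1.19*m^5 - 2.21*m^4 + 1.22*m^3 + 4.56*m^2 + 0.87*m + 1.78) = 2.22*m^5 + 1.61*m^4 - 3.72*m^3 - 7.53*m^2 - 2.65*m - 4.63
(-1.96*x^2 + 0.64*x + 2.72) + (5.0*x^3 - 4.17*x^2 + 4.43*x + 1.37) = 5.0*x^3 - 6.13*x^2 + 5.07*x + 4.09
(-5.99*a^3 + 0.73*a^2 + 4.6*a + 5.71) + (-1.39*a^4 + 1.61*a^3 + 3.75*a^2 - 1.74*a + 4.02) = -1.39*a^4 - 4.38*a^3 + 4.48*a^2 + 2.86*a + 9.73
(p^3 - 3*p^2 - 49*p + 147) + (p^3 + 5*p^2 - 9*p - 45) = 2*p^3 + 2*p^2 - 58*p + 102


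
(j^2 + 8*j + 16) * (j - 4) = j^3 + 4*j^2 - 16*j - 64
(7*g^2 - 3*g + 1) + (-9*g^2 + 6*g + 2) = -2*g^2 + 3*g + 3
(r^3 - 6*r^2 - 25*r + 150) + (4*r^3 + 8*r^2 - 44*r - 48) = 5*r^3 + 2*r^2 - 69*r + 102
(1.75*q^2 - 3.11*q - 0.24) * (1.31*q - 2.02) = 2.2925*q^3 - 7.6091*q^2 + 5.9678*q + 0.4848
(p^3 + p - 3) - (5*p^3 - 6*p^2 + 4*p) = -4*p^3 + 6*p^2 - 3*p - 3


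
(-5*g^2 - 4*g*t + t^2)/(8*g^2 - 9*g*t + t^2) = (-5*g^2 - 4*g*t + t^2)/(8*g^2 - 9*g*t + t^2)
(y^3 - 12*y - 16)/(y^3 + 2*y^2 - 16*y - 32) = (y + 2)/(y + 4)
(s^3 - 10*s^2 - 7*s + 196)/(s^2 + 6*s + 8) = (s^2 - 14*s + 49)/(s + 2)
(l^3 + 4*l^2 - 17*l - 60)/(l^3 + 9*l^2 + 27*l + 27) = (l^2 + l - 20)/(l^2 + 6*l + 9)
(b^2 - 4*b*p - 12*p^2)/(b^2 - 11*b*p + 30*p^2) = (-b - 2*p)/(-b + 5*p)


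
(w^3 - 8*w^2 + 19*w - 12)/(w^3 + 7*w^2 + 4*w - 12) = (w^2 - 7*w + 12)/(w^2 + 8*w + 12)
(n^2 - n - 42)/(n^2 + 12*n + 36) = (n - 7)/(n + 6)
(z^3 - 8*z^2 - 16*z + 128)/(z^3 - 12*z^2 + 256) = (z - 4)/(z - 8)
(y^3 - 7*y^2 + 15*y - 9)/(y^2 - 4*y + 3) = y - 3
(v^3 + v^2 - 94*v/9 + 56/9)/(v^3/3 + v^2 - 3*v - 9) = (9*v^3 + 9*v^2 - 94*v + 56)/(3*(v^3 + 3*v^2 - 9*v - 27))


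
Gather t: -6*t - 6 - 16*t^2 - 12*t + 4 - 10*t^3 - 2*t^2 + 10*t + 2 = -10*t^3 - 18*t^2 - 8*t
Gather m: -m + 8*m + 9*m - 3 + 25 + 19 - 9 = 16*m + 32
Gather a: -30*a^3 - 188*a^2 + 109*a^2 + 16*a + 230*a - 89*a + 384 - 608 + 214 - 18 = -30*a^3 - 79*a^2 + 157*a - 28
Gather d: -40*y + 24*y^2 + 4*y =24*y^2 - 36*y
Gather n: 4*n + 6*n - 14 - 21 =10*n - 35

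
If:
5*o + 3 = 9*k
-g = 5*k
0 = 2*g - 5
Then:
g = 5/2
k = -1/2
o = -3/2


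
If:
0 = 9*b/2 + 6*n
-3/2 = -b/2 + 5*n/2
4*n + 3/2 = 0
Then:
No Solution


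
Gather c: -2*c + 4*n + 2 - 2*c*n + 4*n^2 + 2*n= c*(-2*n - 2) + 4*n^2 + 6*n + 2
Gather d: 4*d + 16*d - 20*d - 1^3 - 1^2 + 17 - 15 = 0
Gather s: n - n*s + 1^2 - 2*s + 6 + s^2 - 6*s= n + s^2 + s*(-n - 8) + 7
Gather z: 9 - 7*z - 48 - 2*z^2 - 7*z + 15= -2*z^2 - 14*z - 24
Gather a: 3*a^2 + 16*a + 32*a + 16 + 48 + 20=3*a^2 + 48*a + 84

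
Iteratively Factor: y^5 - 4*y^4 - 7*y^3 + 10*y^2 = (y)*(y^4 - 4*y^3 - 7*y^2 + 10*y) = y*(y - 1)*(y^3 - 3*y^2 - 10*y) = y*(y - 1)*(y + 2)*(y^2 - 5*y) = y^2*(y - 1)*(y + 2)*(y - 5)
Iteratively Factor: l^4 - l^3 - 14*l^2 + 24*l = (l - 2)*(l^3 + l^2 - 12*l) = (l - 2)*(l + 4)*(l^2 - 3*l) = (l - 3)*(l - 2)*(l + 4)*(l)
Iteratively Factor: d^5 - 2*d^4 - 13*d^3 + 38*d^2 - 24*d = (d)*(d^4 - 2*d^3 - 13*d^2 + 38*d - 24) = d*(d - 1)*(d^3 - d^2 - 14*d + 24) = d*(d - 1)*(d + 4)*(d^2 - 5*d + 6) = d*(d - 2)*(d - 1)*(d + 4)*(d - 3)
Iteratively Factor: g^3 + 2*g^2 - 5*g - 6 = (g + 3)*(g^2 - g - 2) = (g + 1)*(g + 3)*(g - 2)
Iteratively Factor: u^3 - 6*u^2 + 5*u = (u - 1)*(u^2 - 5*u) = (u - 5)*(u - 1)*(u)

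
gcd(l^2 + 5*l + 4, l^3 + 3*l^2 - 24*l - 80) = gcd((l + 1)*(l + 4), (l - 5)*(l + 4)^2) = l + 4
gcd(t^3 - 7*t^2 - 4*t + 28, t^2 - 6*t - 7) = t - 7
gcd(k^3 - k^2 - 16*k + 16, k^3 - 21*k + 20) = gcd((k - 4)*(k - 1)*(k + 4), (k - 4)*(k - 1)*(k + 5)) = k^2 - 5*k + 4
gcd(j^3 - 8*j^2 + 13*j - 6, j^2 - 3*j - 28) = 1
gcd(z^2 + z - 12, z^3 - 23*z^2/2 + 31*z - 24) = 1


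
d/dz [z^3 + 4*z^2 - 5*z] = 3*z^2 + 8*z - 5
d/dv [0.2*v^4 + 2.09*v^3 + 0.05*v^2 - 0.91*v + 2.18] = 0.8*v^3 + 6.27*v^2 + 0.1*v - 0.91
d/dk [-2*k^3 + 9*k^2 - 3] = 6*k*(3 - k)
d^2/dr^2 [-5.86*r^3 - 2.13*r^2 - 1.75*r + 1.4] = -35.16*r - 4.26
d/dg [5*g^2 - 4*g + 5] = 10*g - 4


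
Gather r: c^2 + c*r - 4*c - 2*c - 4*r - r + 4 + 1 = c^2 - 6*c + r*(c - 5) + 5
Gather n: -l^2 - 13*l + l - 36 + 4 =-l^2 - 12*l - 32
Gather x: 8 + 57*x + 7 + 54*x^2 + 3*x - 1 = 54*x^2 + 60*x + 14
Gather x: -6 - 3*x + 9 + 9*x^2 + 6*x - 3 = 9*x^2 + 3*x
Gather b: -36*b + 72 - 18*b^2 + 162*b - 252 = -18*b^2 + 126*b - 180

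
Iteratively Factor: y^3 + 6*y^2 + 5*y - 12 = (y + 4)*(y^2 + 2*y - 3) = (y + 3)*(y + 4)*(y - 1)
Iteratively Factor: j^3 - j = (j - 1)*(j^2 + j) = j*(j - 1)*(j + 1)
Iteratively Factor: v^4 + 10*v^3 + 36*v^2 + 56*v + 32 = (v + 2)*(v^3 + 8*v^2 + 20*v + 16) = (v + 2)^2*(v^2 + 6*v + 8) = (v + 2)^2*(v + 4)*(v + 2)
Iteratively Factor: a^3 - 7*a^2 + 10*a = (a - 5)*(a^2 - 2*a) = (a - 5)*(a - 2)*(a)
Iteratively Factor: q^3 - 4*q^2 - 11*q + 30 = (q - 5)*(q^2 + q - 6) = (q - 5)*(q + 3)*(q - 2)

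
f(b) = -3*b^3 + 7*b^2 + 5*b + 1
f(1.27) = 12.50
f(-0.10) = 0.57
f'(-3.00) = -118.00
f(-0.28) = 0.21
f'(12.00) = -1123.00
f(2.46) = 11.00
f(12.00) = -4115.00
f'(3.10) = -38.09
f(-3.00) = 130.00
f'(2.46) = -15.02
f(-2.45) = 74.89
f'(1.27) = 8.26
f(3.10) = -5.60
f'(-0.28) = 0.37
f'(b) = -9*b^2 + 14*b + 5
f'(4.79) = -134.44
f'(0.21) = 7.54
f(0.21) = 2.33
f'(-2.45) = -83.32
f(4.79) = -144.15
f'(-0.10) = 3.51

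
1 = 1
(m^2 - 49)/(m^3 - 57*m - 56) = (m - 7)/(m^2 - 7*m - 8)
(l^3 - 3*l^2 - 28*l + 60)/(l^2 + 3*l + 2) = (l^3 - 3*l^2 - 28*l + 60)/(l^2 + 3*l + 2)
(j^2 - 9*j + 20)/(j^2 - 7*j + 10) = (j - 4)/(j - 2)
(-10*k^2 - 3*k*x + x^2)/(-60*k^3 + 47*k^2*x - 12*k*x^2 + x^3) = (2*k + x)/(12*k^2 - 7*k*x + x^2)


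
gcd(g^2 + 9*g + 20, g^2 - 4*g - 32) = g + 4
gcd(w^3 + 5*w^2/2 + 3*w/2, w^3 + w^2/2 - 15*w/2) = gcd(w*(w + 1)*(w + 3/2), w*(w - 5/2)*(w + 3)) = w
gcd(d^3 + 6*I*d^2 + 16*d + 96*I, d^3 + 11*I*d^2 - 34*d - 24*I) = d^2 + 10*I*d - 24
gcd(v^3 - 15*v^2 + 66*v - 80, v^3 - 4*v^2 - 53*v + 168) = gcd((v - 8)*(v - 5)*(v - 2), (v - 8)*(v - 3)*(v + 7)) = v - 8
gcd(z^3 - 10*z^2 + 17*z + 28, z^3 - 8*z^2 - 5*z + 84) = z^2 - 11*z + 28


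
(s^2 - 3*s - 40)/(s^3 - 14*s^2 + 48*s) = (s + 5)/(s*(s - 6))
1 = 1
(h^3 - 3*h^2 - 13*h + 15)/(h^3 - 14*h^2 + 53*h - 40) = (h + 3)/(h - 8)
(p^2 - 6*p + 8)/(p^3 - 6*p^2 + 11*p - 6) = (p - 4)/(p^2 - 4*p + 3)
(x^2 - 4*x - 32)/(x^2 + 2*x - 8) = (x - 8)/(x - 2)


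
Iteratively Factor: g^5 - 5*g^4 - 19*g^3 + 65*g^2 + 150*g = (g - 5)*(g^4 - 19*g^2 - 30*g) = (g - 5)*(g + 3)*(g^3 - 3*g^2 - 10*g) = (g - 5)*(g + 2)*(g + 3)*(g^2 - 5*g) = g*(g - 5)*(g + 2)*(g + 3)*(g - 5)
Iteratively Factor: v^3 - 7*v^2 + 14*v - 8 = (v - 2)*(v^2 - 5*v + 4) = (v - 4)*(v - 2)*(v - 1)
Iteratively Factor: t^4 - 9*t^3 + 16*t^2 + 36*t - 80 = (t - 4)*(t^3 - 5*t^2 - 4*t + 20) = (t - 4)*(t + 2)*(t^2 - 7*t + 10) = (t - 4)*(t - 2)*(t + 2)*(t - 5)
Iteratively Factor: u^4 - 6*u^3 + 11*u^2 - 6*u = (u - 3)*(u^3 - 3*u^2 + 2*u) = u*(u - 3)*(u^2 - 3*u + 2) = u*(u - 3)*(u - 1)*(u - 2)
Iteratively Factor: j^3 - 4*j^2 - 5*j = (j - 5)*(j^2 + j) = (j - 5)*(j + 1)*(j)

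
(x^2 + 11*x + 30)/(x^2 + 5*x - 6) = (x + 5)/(x - 1)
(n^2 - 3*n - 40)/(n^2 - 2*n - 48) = (n + 5)/(n + 6)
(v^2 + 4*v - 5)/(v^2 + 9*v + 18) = (v^2 + 4*v - 5)/(v^2 + 9*v + 18)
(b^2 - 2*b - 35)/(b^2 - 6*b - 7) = (b + 5)/(b + 1)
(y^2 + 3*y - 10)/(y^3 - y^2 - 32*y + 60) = (y + 5)/(y^2 + y - 30)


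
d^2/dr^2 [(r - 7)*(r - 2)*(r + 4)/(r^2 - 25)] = 6*(r^3 - 69*r^2 + 75*r - 575)/(r^6 - 75*r^4 + 1875*r^2 - 15625)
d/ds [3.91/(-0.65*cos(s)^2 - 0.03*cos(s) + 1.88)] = -(5.083*cos(s) + 0.1173)*sin(s)/(0.65*cos(s)^2 + 0.03*cos(s) - 1.88)^2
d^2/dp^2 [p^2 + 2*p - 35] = 2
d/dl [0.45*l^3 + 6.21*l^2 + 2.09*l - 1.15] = 1.35*l^2 + 12.42*l + 2.09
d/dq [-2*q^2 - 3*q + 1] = -4*q - 3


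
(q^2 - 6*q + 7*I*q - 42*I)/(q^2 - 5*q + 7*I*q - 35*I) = (q - 6)/(q - 5)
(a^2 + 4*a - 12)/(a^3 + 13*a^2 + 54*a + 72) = (a - 2)/(a^2 + 7*a + 12)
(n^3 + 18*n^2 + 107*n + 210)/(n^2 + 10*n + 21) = (n^2 + 11*n + 30)/(n + 3)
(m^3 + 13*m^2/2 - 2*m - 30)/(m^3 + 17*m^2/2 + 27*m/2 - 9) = (2*m^2 + m - 10)/(2*m^2 + 5*m - 3)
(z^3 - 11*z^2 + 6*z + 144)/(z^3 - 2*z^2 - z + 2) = (z^3 - 11*z^2 + 6*z + 144)/(z^3 - 2*z^2 - z + 2)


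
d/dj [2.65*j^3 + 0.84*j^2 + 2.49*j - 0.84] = 7.95*j^2 + 1.68*j + 2.49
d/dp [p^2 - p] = 2*p - 1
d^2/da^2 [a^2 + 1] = 2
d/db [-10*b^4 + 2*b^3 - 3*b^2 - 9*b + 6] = -40*b^3 + 6*b^2 - 6*b - 9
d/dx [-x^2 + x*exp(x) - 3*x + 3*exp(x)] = x*exp(x) - 2*x + 4*exp(x) - 3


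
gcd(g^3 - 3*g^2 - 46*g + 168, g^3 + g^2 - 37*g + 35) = g + 7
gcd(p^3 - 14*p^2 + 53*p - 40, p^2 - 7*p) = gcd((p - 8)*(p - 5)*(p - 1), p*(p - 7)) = 1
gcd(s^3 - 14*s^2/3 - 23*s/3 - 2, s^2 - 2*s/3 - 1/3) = s + 1/3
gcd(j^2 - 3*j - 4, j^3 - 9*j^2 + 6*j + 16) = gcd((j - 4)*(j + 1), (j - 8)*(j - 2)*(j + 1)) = j + 1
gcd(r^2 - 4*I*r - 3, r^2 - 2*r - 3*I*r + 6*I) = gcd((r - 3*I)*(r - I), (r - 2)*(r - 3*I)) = r - 3*I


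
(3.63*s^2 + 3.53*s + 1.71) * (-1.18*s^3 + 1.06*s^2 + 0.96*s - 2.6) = -4.2834*s^5 - 0.3176*s^4 + 5.2088*s^3 - 4.2366*s^2 - 7.5364*s - 4.446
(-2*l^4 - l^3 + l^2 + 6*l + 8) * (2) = -4*l^4 - 2*l^3 + 2*l^2 + 12*l + 16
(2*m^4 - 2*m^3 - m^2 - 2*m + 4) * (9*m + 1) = 18*m^5 - 16*m^4 - 11*m^3 - 19*m^2 + 34*m + 4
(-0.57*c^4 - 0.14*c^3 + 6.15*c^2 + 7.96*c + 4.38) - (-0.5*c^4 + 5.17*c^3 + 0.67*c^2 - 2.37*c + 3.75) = -0.07*c^4 - 5.31*c^3 + 5.48*c^2 + 10.33*c + 0.63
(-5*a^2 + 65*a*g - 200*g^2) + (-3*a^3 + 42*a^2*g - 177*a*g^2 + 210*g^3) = -3*a^3 + 42*a^2*g - 5*a^2 - 177*a*g^2 + 65*a*g + 210*g^3 - 200*g^2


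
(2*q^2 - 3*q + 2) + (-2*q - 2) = 2*q^2 - 5*q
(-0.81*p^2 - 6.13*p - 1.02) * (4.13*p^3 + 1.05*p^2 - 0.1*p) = -3.3453*p^5 - 26.1674*p^4 - 10.5681*p^3 - 0.458*p^2 + 0.102*p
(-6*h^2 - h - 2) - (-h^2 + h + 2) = -5*h^2 - 2*h - 4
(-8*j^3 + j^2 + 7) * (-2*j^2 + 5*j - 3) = 16*j^5 - 42*j^4 + 29*j^3 - 17*j^2 + 35*j - 21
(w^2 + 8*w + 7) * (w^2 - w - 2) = w^4 + 7*w^3 - 3*w^2 - 23*w - 14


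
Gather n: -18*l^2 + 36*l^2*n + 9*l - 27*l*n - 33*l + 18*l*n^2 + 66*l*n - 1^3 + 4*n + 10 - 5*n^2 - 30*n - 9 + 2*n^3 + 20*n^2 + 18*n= -18*l^2 - 24*l + 2*n^3 + n^2*(18*l + 15) + n*(36*l^2 + 39*l - 8)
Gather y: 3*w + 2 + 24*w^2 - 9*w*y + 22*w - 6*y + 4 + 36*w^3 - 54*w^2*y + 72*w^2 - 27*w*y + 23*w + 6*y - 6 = 36*w^3 + 96*w^2 + 48*w + y*(-54*w^2 - 36*w)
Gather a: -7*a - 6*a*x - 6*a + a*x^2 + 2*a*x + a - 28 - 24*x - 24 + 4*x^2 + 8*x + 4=a*(x^2 - 4*x - 12) + 4*x^2 - 16*x - 48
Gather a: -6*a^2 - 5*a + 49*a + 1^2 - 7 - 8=-6*a^2 + 44*a - 14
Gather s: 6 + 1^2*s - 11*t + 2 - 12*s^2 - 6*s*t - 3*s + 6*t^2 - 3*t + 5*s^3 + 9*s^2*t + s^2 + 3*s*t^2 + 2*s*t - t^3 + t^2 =5*s^3 + s^2*(9*t - 11) + s*(3*t^2 - 4*t - 2) - t^3 + 7*t^2 - 14*t + 8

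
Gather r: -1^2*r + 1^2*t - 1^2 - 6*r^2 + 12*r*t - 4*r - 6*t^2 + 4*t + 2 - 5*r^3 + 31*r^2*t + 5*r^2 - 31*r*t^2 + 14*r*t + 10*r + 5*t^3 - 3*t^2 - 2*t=-5*r^3 + r^2*(31*t - 1) + r*(-31*t^2 + 26*t + 5) + 5*t^3 - 9*t^2 + 3*t + 1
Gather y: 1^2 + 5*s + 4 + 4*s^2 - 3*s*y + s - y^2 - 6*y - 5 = 4*s^2 + 6*s - y^2 + y*(-3*s - 6)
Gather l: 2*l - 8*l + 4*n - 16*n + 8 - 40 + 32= -6*l - 12*n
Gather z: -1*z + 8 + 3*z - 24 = 2*z - 16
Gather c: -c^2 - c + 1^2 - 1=-c^2 - c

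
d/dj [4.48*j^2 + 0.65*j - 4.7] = 8.96*j + 0.65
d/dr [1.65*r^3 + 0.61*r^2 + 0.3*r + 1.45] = 4.95*r^2 + 1.22*r + 0.3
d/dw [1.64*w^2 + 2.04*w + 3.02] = 3.28*w + 2.04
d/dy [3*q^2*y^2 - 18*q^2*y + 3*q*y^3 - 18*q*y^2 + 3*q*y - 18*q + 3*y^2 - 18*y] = 6*q^2*y - 18*q^2 + 9*q*y^2 - 36*q*y + 3*q + 6*y - 18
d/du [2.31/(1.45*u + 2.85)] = -3.3495/(1.45*u + 2.85)^2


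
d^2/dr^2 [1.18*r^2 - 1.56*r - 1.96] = 2.36000000000000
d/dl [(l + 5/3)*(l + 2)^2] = (l + 2)*(9*l + 16)/3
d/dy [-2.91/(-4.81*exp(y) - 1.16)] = -13.9971*exp(y)/(4.81*exp(y) + 1.16)^2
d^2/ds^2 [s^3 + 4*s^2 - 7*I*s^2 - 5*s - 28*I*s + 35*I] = 6*s + 8 - 14*I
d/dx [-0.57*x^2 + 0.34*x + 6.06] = 0.34 - 1.14*x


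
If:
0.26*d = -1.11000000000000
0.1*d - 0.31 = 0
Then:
No Solution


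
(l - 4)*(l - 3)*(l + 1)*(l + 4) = l^4 - 2*l^3 - 19*l^2 + 32*l + 48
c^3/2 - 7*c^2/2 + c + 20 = (c/2 + 1)*(c - 5)*(c - 4)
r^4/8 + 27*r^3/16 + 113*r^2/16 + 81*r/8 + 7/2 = (r/4 + 1)*(r/2 + 1)*(r + 1/2)*(r + 7)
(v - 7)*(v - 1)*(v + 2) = v^3 - 6*v^2 - 9*v + 14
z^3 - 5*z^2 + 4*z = z*(z - 4)*(z - 1)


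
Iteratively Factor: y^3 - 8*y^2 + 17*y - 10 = (y - 1)*(y^2 - 7*y + 10) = (y - 5)*(y - 1)*(y - 2)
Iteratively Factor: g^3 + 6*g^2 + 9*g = (g + 3)*(g^2 + 3*g) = g*(g + 3)*(g + 3)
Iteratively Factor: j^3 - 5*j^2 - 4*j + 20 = (j - 5)*(j^2 - 4) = (j - 5)*(j + 2)*(j - 2)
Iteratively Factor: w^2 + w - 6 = (w + 3)*(w - 2)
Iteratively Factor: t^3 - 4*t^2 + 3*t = (t)*(t^2 - 4*t + 3) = t*(t - 3)*(t - 1)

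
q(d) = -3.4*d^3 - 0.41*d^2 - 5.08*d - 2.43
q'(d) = -10.2*d^2 - 0.82*d - 5.08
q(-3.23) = 124.28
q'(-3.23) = -108.85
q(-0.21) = -1.35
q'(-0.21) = -5.36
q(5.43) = -586.45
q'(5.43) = -310.28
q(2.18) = -50.68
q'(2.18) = -55.34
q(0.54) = -5.83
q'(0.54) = -8.50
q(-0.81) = 3.22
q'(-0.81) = -11.11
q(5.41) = -580.27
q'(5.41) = -308.05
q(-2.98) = 99.04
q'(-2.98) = -93.22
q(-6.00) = 747.69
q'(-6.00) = -367.36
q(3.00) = -113.16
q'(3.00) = -99.34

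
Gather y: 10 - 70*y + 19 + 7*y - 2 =27 - 63*y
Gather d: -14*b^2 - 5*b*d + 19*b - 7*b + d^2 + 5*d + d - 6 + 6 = -14*b^2 + 12*b + d^2 + d*(6 - 5*b)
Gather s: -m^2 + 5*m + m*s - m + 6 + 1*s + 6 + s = -m^2 + 4*m + s*(m + 2) + 12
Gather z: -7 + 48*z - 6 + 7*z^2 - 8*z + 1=7*z^2 + 40*z - 12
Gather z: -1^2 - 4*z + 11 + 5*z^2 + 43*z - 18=5*z^2 + 39*z - 8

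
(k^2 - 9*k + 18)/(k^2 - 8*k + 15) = (k - 6)/(k - 5)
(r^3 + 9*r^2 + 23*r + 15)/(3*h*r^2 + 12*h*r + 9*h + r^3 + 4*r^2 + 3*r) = (r + 5)/(3*h + r)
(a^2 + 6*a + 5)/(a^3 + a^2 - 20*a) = (a + 1)/(a*(a - 4))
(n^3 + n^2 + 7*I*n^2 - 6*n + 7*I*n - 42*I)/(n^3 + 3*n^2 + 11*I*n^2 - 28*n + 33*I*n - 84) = (n - 2)/(n + 4*I)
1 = 1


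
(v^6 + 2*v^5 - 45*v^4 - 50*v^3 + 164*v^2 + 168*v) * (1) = v^6 + 2*v^5 - 45*v^4 - 50*v^3 + 164*v^2 + 168*v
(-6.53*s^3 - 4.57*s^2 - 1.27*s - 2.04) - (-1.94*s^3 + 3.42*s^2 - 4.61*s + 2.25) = -4.59*s^3 - 7.99*s^2 + 3.34*s - 4.29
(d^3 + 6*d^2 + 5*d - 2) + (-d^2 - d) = d^3 + 5*d^2 + 4*d - 2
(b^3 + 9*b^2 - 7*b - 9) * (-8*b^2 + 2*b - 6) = -8*b^5 - 70*b^4 + 68*b^3 + 4*b^2 + 24*b + 54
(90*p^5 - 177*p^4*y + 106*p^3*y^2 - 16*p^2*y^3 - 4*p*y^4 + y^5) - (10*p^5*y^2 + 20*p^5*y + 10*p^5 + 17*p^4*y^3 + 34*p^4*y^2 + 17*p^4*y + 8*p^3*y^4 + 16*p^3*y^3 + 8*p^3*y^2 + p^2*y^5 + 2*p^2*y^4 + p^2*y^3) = -10*p^5*y^2 - 20*p^5*y + 80*p^5 - 17*p^4*y^3 - 34*p^4*y^2 - 194*p^4*y - 8*p^3*y^4 - 16*p^3*y^3 + 98*p^3*y^2 - p^2*y^5 - 2*p^2*y^4 - 17*p^2*y^3 - 4*p*y^4 + y^5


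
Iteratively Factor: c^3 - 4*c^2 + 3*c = (c)*(c^2 - 4*c + 3) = c*(c - 3)*(c - 1)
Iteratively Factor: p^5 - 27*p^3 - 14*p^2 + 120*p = (p)*(p^4 - 27*p^2 - 14*p + 120) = p*(p - 5)*(p^3 + 5*p^2 - 2*p - 24) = p*(p - 5)*(p + 4)*(p^2 + p - 6) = p*(p - 5)*(p - 2)*(p + 4)*(p + 3)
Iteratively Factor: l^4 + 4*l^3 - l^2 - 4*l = (l)*(l^3 + 4*l^2 - l - 4) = l*(l + 4)*(l^2 - 1) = l*(l + 1)*(l + 4)*(l - 1)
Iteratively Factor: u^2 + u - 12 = (u - 3)*(u + 4)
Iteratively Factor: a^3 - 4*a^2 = (a - 4)*(a^2) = a*(a - 4)*(a)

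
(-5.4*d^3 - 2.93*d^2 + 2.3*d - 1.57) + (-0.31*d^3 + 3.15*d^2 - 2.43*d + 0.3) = -5.71*d^3 + 0.22*d^2 - 0.13*d - 1.27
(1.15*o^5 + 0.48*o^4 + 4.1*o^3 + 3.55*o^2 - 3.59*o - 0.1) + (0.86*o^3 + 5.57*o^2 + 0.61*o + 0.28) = 1.15*o^5 + 0.48*o^4 + 4.96*o^3 + 9.12*o^2 - 2.98*o + 0.18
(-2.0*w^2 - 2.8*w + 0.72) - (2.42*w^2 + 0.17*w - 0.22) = -4.42*w^2 - 2.97*w + 0.94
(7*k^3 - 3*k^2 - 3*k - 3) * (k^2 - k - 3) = 7*k^5 - 10*k^4 - 21*k^3 + 9*k^2 + 12*k + 9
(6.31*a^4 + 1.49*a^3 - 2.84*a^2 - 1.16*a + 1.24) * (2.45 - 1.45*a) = -9.1495*a^5 + 13.299*a^4 + 7.7685*a^3 - 5.276*a^2 - 4.64*a + 3.038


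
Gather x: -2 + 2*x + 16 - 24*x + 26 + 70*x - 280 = 48*x - 240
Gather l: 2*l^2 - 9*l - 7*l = 2*l^2 - 16*l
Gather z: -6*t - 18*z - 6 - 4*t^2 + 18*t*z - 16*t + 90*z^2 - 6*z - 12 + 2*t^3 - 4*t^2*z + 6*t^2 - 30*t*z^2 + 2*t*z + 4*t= 2*t^3 + 2*t^2 - 18*t + z^2*(90 - 30*t) + z*(-4*t^2 + 20*t - 24) - 18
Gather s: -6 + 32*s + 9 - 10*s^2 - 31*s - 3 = -10*s^2 + s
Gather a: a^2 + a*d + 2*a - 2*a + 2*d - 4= a^2 + a*d + 2*d - 4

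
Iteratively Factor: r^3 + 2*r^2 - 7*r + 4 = (r - 1)*(r^2 + 3*r - 4) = (r - 1)*(r + 4)*(r - 1)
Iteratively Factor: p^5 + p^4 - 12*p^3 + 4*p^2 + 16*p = (p + 4)*(p^4 - 3*p^3 + 4*p) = (p + 1)*(p + 4)*(p^3 - 4*p^2 + 4*p) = (p - 2)*(p + 1)*(p + 4)*(p^2 - 2*p) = (p - 2)^2*(p + 1)*(p + 4)*(p)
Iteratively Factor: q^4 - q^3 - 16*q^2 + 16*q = (q + 4)*(q^3 - 5*q^2 + 4*q) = (q - 1)*(q + 4)*(q^2 - 4*q) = (q - 4)*(q - 1)*(q + 4)*(q)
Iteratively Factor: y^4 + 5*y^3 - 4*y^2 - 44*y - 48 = (y - 3)*(y^3 + 8*y^2 + 20*y + 16) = (y - 3)*(y + 2)*(y^2 + 6*y + 8) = (y - 3)*(y + 2)*(y + 4)*(y + 2)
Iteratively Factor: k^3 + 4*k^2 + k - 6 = (k + 3)*(k^2 + k - 2) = (k + 2)*(k + 3)*(k - 1)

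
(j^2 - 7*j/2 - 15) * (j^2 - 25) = j^4 - 7*j^3/2 - 40*j^2 + 175*j/2 + 375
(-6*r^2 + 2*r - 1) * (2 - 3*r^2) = 18*r^4 - 6*r^3 - 9*r^2 + 4*r - 2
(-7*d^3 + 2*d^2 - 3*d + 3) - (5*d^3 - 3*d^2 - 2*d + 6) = -12*d^3 + 5*d^2 - d - 3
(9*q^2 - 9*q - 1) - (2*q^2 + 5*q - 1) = 7*q^2 - 14*q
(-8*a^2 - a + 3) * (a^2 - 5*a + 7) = -8*a^4 + 39*a^3 - 48*a^2 - 22*a + 21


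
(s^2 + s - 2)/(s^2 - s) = (s + 2)/s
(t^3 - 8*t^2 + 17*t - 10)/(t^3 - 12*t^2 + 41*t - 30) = (t - 2)/(t - 6)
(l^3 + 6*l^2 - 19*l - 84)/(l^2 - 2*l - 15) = (l^2 + 3*l - 28)/(l - 5)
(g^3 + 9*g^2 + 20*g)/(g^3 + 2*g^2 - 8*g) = (g + 5)/(g - 2)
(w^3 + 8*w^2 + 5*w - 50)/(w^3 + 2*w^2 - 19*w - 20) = (w^2 + 3*w - 10)/(w^2 - 3*w - 4)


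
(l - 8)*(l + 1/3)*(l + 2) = l^3 - 17*l^2/3 - 18*l - 16/3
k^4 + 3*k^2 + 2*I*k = k*(k - 2*I)*(k + I)^2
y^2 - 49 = (y - 7)*(y + 7)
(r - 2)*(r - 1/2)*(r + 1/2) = r^3 - 2*r^2 - r/4 + 1/2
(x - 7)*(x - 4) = x^2 - 11*x + 28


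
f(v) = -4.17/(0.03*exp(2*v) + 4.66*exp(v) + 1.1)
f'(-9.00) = 0.00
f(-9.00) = -3.79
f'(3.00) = 0.04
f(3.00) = -0.04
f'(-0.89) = 0.88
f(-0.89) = -1.38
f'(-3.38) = 0.42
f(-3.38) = -3.31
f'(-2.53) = 0.72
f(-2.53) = -2.83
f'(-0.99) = 0.90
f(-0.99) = -1.47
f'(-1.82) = 0.92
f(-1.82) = -2.25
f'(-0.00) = 0.59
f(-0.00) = -0.72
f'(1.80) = 0.14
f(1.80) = -0.14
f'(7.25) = 0.00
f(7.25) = -0.00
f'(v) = -4.17*(-0.06*exp(2*v) - 4.66*exp(v))/(0.03*exp(2*v) + 4.66*exp(v) + 1.1)^2 = (0.2502*exp(v) + 19.4322)*exp(v)/(0.03*exp(2*v) + 4.66*exp(v) + 1.1)^2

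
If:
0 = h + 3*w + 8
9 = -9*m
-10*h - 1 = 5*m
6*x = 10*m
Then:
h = 2/5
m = -1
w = -14/5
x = -5/3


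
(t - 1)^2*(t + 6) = t^3 + 4*t^2 - 11*t + 6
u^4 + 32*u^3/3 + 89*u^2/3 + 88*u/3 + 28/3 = (u + 2/3)*(u + 1)*(u + 2)*(u + 7)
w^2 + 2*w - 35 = (w - 5)*(w + 7)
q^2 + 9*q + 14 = (q + 2)*(q + 7)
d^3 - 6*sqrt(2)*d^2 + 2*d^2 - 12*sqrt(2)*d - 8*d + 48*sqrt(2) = (d - 2)*(d + 4)*(d - 6*sqrt(2))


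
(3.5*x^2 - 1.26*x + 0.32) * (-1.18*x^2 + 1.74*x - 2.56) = -4.13*x^4 + 7.5768*x^3 - 11.53*x^2 + 3.7824*x - 0.8192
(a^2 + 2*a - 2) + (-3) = a^2 + 2*a - 5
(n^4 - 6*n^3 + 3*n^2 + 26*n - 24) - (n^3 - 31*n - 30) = n^4 - 7*n^3 + 3*n^2 + 57*n + 6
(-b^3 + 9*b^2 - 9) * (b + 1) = -b^4 + 8*b^3 + 9*b^2 - 9*b - 9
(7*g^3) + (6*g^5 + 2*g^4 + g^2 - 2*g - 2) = 6*g^5 + 2*g^4 + 7*g^3 + g^2 - 2*g - 2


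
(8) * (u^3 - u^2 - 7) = 8*u^3 - 8*u^2 - 56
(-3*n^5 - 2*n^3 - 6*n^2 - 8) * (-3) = 9*n^5 + 6*n^3 + 18*n^2 + 24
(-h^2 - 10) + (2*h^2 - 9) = h^2 - 19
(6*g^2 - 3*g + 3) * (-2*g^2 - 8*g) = -12*g^4 - 42*g^3 + 18*g^2 - 24*g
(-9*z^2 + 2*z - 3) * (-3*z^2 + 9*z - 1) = 27*z^4 - 87*z^3 + 36*z^2 - 29*z + 3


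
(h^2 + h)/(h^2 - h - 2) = h/(h - 2)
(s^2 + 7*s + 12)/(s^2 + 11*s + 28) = (s + 3)/(s + 7)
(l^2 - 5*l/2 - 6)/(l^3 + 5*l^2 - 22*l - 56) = (l + 3/2)/(l^2 + 9*l + 14)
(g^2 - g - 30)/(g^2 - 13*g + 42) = (g + 5)/(g - 7)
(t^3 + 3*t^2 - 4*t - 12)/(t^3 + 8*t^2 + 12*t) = (t^2 + t - 6)/(t*(t + 6))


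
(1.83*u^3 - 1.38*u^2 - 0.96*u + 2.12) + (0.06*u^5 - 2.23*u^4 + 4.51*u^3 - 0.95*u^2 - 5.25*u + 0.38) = 0.06*u^5 - 2.23*u^4 + 6.34*u^3 - 2.33*u^2 - 6.21*u + 2.5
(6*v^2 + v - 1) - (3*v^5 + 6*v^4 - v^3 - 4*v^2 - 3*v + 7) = -3*v^5 - 6*v^4 + v^3 + 10*v^2 + 4*v - 8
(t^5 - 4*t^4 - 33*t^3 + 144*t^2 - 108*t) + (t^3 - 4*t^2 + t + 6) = t^5 - 4*t^4 - 32*t^3 + 140*t^2 - 107*t + 6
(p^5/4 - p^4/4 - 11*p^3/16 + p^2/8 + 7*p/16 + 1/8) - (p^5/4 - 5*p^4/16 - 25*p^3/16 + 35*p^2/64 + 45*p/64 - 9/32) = p^4/16 + 7*p^3/8 - 27*p^2/64 - 17*p/64 + 13/32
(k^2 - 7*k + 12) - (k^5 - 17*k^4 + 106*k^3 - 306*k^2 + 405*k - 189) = -k^5 + 17*k^4 - 106*k^3 + 307*k^2 - 412*k + 201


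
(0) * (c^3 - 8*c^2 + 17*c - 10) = 0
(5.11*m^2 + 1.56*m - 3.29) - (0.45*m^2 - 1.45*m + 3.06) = 4.66*m^2 + 3.01*m - 6.35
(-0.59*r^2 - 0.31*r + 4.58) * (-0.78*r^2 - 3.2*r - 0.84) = 0.4602*r^4 + 2.1298*r^3 - 2.0848*r^2 - 14.3956*r - 3.8472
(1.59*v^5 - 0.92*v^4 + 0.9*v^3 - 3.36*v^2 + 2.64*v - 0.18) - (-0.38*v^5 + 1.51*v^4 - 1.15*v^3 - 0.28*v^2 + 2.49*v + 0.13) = 1.97*v^5 - 2.43*v^4 + 2.05*v^3 - 3.08*v^2 + 0.15*v - 0.31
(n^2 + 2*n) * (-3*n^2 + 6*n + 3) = -3*n^4 + 15*n^2 + 6*n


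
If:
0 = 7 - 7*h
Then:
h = 1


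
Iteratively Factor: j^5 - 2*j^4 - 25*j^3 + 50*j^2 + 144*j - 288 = (j + 4)*(j^4 - 6*j^3 - j^2 + 54*j - 72) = (j - 3)*(j + 4)*(j^3 - 3*j^2 - 10*j + 24) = (j - 3)*(j - 2)*(j + 4)*(j^2 - j - 12) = (j - 4)*(j - 3)*(j - 2)*(j + 4)*(j + 3)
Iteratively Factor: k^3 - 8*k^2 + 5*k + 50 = (k + 2)*(k^2 - 10*k + 25) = (k - 5)*(k + 2)*(k - 5)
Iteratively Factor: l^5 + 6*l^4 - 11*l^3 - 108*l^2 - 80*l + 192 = (l - 1)*(l^4 + 7*l^3 - 4*l^2 - 112*l - 192) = (l - 1)*(l + 3)*(l^3 + 4*l^2 - 16*l - 64) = (l - 4)*(l - 1)*(l + 3)*(l^2 + 8*l + 16) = (l - 4)*(l - 1)*(l + 3)*(l + 4)*(l + 4)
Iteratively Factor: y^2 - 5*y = (y)*(y - 5)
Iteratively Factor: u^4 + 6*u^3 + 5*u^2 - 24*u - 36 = (u + 2)*(u^3 + 4*u^2 - 3*u - 18) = (u + 2)*(u + 3)*(u^2 + u - 6) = (u + 2)*(u + 3)^2*(u - 2)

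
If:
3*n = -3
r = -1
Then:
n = -1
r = -1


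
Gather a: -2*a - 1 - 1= -2*a - 2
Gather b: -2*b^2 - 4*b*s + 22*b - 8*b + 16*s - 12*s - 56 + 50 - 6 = -2*b^2 + b*(14 - 4*s) + 4*s - 12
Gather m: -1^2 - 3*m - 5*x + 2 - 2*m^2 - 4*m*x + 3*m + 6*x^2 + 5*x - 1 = -2*m^2 - 4*m*x + 6*x^2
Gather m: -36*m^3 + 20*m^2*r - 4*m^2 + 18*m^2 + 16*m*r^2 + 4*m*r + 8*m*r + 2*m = -36*m^3 + m^2*(20*r + 14) + m*(16*r^2 + 12*r + 2)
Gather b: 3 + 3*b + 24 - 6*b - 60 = -3*b - 33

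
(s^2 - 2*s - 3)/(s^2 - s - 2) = (s - 3)/(s - 2)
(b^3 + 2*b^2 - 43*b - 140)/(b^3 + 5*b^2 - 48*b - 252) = (b^2 + 9*b + 20)/(b^2 + 12*b + 36)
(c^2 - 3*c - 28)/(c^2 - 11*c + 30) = (c^2 - 3*c - 28)/(c^2 - 11*c + 30)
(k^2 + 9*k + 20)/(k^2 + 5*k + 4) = (k + 5)/(k + 1)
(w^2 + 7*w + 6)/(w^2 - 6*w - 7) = (w + 6)/(w - 7)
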